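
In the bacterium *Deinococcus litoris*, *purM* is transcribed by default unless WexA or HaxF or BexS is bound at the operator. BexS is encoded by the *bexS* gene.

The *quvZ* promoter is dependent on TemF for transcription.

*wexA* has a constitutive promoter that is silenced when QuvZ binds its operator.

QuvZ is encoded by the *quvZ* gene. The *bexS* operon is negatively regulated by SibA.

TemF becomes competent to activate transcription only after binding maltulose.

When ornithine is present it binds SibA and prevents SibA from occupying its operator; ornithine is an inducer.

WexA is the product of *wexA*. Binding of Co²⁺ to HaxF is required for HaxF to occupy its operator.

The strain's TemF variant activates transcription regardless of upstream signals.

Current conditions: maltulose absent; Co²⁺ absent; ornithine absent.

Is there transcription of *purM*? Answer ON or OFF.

ON

TemF is constitutively active in this strain.
No repressor is bound and TemF is active, so *quvZ* is transcribed.
So QuvZ is produced and active.
With repressor QuvZ bound, *wexA* is not transcribed.
So WexA is not produced.
Co²⁺ is absent, so HaxF is inactive.
Ornithine is absent, so SibA is active.
With repressor SibA bound, *bexS* is not transcribed.
So BexS is not produced.
With no repressor bound, *purM* is transcribed.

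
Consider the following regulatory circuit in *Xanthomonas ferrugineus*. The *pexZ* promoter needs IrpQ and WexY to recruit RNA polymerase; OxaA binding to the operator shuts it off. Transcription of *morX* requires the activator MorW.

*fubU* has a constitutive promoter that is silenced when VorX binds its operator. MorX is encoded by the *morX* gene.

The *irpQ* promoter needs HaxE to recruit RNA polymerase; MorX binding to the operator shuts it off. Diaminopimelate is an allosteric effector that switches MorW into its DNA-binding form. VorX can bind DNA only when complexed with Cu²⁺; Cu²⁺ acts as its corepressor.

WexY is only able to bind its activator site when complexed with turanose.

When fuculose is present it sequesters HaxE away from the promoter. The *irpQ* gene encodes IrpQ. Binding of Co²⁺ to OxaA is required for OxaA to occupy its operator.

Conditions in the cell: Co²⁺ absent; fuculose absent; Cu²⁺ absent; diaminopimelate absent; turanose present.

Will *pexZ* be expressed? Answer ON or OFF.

ON

Co²⁺ is absent, so OxaA is inactive.
Fuculose is absent, so HaxE is active.
Diaminopimelate is absent, so MorW is inactive.
Required activator MorW is absent, so *morX* is not transcribed.
So MorX is not produced.
No repressor is bound and HaxE is active, so *irpQ* is transcribed.
So IrpQ is produced and active.
Turanose is present, so WexY is active.
No repressor is bound and IrpQ and WexY are active, so *pexZ* is transcribed.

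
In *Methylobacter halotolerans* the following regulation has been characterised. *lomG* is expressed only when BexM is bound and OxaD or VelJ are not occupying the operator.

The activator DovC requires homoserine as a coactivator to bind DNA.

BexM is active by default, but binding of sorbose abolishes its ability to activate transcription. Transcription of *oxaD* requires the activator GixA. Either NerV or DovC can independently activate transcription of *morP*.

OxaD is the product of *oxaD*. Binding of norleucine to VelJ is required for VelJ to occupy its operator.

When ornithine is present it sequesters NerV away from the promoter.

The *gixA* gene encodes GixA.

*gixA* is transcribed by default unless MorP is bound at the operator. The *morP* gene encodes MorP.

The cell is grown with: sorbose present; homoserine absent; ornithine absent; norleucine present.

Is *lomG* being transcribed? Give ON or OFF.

OFF

Sorbose is present, so BexM is inactive.
Ornithine is absent, so NerV is active.
Homoserine is absent, so DovC is inactive.
Activator NerV is present, so *morP* is transcribed.
So MorP is produced and active.
With repressor MorP bound, *gixA* is not transcribed.
So GixA is not produced.
Required activator GixA is absent, so *oxaD* is not transcribed.
So OxaD is not produced.
Norleucine is present, so VelJ is active.
With repressor VelJ bound, *lomG* is not transcribed.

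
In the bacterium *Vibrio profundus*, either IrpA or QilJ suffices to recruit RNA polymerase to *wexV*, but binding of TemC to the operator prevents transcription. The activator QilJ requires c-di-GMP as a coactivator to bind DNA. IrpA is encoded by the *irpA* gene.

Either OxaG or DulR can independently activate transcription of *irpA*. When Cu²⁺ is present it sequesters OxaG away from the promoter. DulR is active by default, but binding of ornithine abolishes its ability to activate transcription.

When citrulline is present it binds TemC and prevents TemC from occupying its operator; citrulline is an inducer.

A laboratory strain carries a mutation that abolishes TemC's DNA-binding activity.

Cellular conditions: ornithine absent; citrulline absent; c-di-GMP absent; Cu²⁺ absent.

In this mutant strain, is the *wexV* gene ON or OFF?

ON

Cu²⁺ is absent, so OxaG is active.
Ornithine is absent, so DulR is active.
Activator OxaG is present, so *irpA* is transcribed.
So IrpA is produced and active.
c-di-GMP is absent, so QilJ is inactive.
TemC is non-functional in this strain, so it has no effect.
Activator IrpA is present, so *wexV* is transcribed.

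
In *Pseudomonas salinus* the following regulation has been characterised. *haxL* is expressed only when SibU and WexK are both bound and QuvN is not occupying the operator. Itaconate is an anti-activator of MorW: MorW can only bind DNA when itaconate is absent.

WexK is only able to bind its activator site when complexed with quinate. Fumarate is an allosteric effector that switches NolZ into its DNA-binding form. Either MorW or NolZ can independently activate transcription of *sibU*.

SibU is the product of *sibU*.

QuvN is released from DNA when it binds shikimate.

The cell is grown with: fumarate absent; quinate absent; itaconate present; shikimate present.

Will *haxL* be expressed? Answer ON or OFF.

OFF

Shikimate is present, so QuvN is inactive.
Itaconate is present, so MorW is inactive.
Fumarate is absent, so NolZ is inactive.
No activator is available at the *sibU* promoter, so *sibU* is not transcribed.
So SibU is not produced.
Quinate is absent, so WexK is inactive.
Required activator SibU is absent, so *haxL* is not transcribed.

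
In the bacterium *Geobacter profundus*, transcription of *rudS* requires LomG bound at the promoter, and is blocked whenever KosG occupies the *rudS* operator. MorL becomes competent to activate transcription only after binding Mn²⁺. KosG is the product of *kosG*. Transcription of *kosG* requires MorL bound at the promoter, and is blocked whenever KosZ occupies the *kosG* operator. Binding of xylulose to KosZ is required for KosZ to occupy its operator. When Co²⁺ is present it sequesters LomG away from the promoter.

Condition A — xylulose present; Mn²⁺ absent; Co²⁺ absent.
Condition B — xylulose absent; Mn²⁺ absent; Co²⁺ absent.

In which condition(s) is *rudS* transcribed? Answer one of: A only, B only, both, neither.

Condition A:
Xylulose is present, so KosZ is active.
Mn²⁺ is absent, so MorL is inactive.
With repressor KosZ bound, *kosG* is not transcribed.
So KosG is not produced.
Co²⁺ is absent, so LomG is active.
No repressor is bound and LomG is active, so *rudS* is transcribed.
→ *rudS* is ON in A.
Condition B:
Xylulose is absent, so KosZ is inactive.
Mn²⁺ is absent, so MorL is inactive.
Required activator MorL is absent, so *kosG* is not transcribed.
So KosG is not produced.
Co²⁺ is absent, so LomG is active.
No repressor is bound and LomG is active, so *rudS* is transcribed.
→ *rudS* is ON in B.

both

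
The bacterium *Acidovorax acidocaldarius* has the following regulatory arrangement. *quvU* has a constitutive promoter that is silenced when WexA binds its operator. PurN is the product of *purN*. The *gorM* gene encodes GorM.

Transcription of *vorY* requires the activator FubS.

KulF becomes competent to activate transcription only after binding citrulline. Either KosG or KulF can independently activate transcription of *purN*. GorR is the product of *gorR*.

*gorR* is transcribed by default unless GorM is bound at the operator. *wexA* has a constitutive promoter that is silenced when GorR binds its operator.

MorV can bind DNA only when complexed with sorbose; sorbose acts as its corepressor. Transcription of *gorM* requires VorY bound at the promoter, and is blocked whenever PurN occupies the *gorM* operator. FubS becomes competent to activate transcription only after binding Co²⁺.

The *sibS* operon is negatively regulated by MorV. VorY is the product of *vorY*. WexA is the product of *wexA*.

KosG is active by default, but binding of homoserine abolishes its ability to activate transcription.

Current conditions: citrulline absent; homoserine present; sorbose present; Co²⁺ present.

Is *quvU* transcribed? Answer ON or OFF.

Co²⁺ is present, so FubS is active.
No repressor is bound and FubS is active, so *vorY* is transcribed.
So VorY is produced and active.
Homoserine is present, so KosG is inactive.
Citrulline is absent, so KulF is inactive.
No activator is available at the *purN* promoter, so *purN* is not transcribed.
So PurN is not produced.
No repressor is bound and VorY is active, so *gorM* is transcribed.
So GorM is produced and active.
With repressor GorM bound, *gorR* is not transcribed.
So GorR is not produced.
With no repressor bound, *wexA* is transcribed.
So WexA is produced and active.
With repressor WexA bound, *quvU* is not transcribed.

OFF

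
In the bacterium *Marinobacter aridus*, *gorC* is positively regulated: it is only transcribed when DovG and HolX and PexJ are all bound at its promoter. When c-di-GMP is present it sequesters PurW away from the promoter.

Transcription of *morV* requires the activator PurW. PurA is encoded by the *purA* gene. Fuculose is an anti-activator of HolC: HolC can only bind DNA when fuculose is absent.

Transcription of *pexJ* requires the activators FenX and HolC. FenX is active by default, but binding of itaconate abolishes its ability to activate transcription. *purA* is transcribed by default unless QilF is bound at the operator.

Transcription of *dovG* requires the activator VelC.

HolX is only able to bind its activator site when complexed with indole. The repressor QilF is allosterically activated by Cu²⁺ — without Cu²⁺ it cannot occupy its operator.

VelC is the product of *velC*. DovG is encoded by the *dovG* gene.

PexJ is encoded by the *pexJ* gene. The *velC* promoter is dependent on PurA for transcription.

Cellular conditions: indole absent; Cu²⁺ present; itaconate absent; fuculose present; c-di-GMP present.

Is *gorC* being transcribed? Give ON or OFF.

OFF

Cu²⁺ is present, so QilF is active.
With repressor QilF bound, *purA* is not transcribed.
So PurA is not produced.
Required activator PurA is absent, so *velC* is not transcribed.
So VelC is not produced.
Required activator VelC is absent, so *dovG* is not transcribed.
So DovG is not produced.
Indole is absent, so HolX is inactive.
Itaconate is absent, so FenX is active.
Fuculose is present, so HolC is inactive.
Required activator HolC is absent, so *pexJ* is not transcribed.
So PexJ is not produced.
Required activator DovG is absent, so *gorC* is not transcribed.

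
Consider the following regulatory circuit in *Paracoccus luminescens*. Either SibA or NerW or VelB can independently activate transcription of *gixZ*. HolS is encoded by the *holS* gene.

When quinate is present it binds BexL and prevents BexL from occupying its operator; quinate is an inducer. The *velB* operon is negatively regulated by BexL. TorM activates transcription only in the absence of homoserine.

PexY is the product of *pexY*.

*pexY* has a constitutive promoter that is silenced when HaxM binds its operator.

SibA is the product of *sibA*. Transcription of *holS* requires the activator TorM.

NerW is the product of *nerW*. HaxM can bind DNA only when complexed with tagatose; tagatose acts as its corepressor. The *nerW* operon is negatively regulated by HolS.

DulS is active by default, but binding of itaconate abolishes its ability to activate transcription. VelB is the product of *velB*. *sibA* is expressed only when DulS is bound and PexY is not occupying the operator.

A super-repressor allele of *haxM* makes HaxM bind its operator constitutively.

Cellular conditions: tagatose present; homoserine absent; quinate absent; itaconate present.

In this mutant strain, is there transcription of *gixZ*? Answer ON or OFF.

HaxM is constitutively active in this strain.
With repressor HaxM bound, *pexY* is not transcribed.
So PexY is not produced.
Itaconate is present, so DulS is inactive.
Required activator DulS is absent, so *sibA* is not transcribed.
So SibA is not produced.
Homoserine is absent, so TorM is active.
No repressor is bound and TorM is active, so *holS* is transcribed.
So HolS is produced and active.
With repressor HolS bound, *nerW* is not transcribed.
So NerW is not produced.
Quinate is absent, so BexL is active.
With repressor BexL bound, *velB* is not transcribed.
So VelB is not produced.
No activator is available at the *gixZ* promoter, so *gixZ* is not transcribed.

OFF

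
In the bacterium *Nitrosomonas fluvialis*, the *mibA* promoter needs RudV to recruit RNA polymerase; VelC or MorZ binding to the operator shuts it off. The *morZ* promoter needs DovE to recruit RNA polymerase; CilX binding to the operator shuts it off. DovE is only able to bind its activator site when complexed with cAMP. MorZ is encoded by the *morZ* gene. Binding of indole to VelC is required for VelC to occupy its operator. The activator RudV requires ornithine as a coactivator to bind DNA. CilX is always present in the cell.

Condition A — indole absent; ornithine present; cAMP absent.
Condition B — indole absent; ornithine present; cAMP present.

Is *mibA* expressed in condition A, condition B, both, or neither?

Condition A:
Indole is absent, so VelC is inactive.
Ornithine is present, so RudV is active.
cAMP is absent, so DovE is inactive.
CilX is produced constitutively and is active.
With repressor CilX bound, *morZ* is not transcribed.
So MorZ is not produced.
No repressor is bound and RudV is active, so *mibA* is transcribed.
→ *mibA* is ON in A.
Condition B:
Indole is absent, so VelC is inactive.
Ornithine is present, so RudV is active.
cAMP is present, so DovE is active.
CilX is produced constitutively and is active.
With repressor CilX bound, *morZ* is not transcribed.
So MorZ is not produced.
No repressor is bound and RudV is active, so *mibA* is transcribed.
→ *mibA* is ON in B.

both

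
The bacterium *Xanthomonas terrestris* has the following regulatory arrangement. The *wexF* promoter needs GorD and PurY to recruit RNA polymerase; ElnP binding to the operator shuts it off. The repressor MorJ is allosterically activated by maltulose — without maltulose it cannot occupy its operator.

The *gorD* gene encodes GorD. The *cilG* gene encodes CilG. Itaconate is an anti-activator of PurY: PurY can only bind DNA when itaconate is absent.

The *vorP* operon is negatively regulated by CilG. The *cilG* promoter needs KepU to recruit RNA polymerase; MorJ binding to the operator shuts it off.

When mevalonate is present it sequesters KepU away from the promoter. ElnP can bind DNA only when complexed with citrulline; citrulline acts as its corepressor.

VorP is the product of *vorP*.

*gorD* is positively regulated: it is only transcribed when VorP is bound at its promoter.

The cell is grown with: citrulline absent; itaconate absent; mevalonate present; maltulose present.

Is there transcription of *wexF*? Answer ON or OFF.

Mevalonate is present, so KepU is inactive.
Maltulose is present, so MorJ is active.
With repressor MorJ bound, *cilG* is not transcribed.
So CilG is not produced.
With no repressor bound, *vorP* is transcribed.
So VorP is produced and active.
No repressor is bound and VorP is active, so *gorD* is transcribed.
So GorD is produced and active.
Itaconate is absent, so PurY is active.
Citrulline is absent, so ElnP is inactive.
No repressor is bound and GorD and PurY are active, so *wexF* is transcribed.

ON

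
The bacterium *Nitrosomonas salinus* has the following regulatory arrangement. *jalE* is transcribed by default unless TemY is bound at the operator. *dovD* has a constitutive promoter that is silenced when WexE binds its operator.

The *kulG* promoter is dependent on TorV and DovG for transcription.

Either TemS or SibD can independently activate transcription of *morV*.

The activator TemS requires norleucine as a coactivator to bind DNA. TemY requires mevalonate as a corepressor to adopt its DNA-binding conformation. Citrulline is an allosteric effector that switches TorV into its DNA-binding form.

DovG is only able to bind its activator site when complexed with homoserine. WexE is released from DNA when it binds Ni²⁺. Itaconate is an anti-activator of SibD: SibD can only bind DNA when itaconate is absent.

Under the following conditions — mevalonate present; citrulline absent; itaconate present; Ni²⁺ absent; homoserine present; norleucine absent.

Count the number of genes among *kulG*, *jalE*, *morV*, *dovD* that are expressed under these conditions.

Citrulline is absent, so TorV is inactive.
Homoserine is present, so DovG is active.
Required activator TorV is absent, so *kulG* is not transcribed.
→ *kulG* is OFF.
Mevalonate is present, so TemY is active.
With repressor TemY bound, *jalE* is not transcribed.
→ *jalE* is OFF.
Norleucine is absent, so TemS is inactive.
Itaconate is present, so SibD is inactive.
No activator is available at the *morV* promoter, so *morV* is not transcribed.
→ *morV* is OFF.
Ni²⁺ is absent, so WexE is active.
With repressor WexE bound, *dovD* is not transcribed.
→ *dovD* is OFF.
0 of the 4 genes are transcribed.

0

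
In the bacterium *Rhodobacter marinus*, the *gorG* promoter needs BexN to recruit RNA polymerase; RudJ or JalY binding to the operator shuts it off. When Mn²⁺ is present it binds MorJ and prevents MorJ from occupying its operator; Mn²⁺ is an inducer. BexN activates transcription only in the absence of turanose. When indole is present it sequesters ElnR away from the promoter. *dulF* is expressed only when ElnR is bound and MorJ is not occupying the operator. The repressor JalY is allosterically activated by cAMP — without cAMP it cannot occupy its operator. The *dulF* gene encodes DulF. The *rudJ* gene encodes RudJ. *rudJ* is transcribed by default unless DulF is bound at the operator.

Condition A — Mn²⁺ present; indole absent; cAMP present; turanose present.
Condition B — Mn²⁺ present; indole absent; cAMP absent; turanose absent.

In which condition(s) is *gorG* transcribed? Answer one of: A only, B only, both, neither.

Condition A:
Mn²⁺ is present, so MorJ is inactive.
Indole is absent, so ElnR is active.
No repressor is bound and ElnR is active, so *dulF* is transcribed.
So DulF is produced and active.
With repressor DulF bound, *rudJ* is not transcribed.
So RudJ is not produced.
cAMP is present, so JalY is active.
Turanose is present, so BexN is inactive.
With repressor JalY bound, *gorG* is not transcribed.
→ *gorG* is OFF in A.
Condition B:
Mn²⁺ is present, so MorJ is inactive.
Indole is absent, so ElnR is active.
No repressor is bound and ElnR is active, so *dulF* is transcribed.
So DulF is produced and active.
With repressor DulF bound, *rudJ* is not transcribed.
So RudJ is not produced.
cAMP is absent, so JalY is inactive.
Turanose is absent, so BexN is active.
No repressor is bound and BexN is active, so *gorG* is transcribed.
→ *gorG* is ON in B.

B only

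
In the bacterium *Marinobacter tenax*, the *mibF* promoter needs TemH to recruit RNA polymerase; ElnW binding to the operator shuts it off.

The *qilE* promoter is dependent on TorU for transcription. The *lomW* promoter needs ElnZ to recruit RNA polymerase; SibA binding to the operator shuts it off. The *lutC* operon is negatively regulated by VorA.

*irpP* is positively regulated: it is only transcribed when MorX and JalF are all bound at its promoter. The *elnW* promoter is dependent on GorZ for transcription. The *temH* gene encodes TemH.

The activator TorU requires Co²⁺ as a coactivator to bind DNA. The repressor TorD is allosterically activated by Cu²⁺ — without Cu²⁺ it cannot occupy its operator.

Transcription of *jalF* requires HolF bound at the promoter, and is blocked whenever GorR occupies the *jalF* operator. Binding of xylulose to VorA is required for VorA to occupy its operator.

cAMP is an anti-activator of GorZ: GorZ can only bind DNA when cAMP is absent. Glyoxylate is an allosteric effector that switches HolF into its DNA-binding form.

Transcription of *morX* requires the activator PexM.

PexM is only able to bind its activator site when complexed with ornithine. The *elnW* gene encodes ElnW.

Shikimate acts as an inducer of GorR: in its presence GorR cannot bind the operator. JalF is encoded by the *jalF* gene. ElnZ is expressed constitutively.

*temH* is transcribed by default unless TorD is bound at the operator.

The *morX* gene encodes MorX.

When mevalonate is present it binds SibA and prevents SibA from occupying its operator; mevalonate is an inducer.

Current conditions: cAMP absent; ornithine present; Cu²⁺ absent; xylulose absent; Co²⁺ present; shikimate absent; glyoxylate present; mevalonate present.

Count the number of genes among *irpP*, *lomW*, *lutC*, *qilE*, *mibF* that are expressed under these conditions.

Ornithine is present, so PexM is active.
No repressor is bound and PexM is active, so *morX* is transcribed.
So MorX is produced and active.
Shikimate is absent, so GorR is active.
Glyoxylate is present, so HolF is active.
With repressor GorR bound, *jalF* is not transcribed.
So JalF is not produced.
Required activator JalF is absent, so *irpP* is not transcribed.
→ *irpP* is OFF.
Mevalonate is present, so SibA is inactive.
ElnZ is produced constitutively and is active.
No repressor is bound and ElnZ is active, so *lomW* is transcribed.
→ *lomW* is ON.
Xylulose is absent, so VorA is inactive.
With no repressor bound, *lutC* is transcribed.
→ *lutC* is ON.
Co²⁺ is present, so TorU is active.
No repressor is bound and TorU is active, so *qilE* is transcribed.
→ *qilE* is ON.
Cu²⁺ is absent, so TorD is inactive.
With no repressor bound, *temH* is transcribed.
So TemH is produced and active.
cAMP is absent, so GorZ is active.
No repressor is bound and GorZ is active, so *elnW* is transcribed.
So ElnW is produced and active.
With repressor ElnW bound, *mibF* is not transcribed.
→ *mibF* is OFF.
3 of the 5 genes are transcribed.

3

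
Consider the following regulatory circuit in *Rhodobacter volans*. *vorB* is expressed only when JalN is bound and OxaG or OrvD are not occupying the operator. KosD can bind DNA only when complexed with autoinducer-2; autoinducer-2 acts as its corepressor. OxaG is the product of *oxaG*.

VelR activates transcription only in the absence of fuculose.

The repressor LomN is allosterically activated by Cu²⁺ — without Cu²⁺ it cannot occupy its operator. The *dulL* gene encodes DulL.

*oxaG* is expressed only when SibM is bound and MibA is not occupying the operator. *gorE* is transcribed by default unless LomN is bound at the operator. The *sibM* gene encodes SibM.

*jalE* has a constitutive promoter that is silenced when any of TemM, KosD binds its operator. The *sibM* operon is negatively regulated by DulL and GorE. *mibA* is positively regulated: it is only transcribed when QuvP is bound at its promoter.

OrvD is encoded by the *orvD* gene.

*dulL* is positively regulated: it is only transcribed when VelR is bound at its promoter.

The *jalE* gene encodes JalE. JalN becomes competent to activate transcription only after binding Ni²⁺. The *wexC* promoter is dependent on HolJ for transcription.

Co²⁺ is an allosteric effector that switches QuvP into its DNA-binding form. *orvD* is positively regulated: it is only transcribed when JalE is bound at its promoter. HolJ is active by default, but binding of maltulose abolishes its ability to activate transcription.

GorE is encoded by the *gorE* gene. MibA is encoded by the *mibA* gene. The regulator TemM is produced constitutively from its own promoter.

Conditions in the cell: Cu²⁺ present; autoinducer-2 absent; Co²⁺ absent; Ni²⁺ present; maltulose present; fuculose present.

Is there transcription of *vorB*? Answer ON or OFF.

OFF

Fuculose is present, so VelR is inactive.
Required activator VelR is absent, so *dulL* is not transcribed.
So DulL is not produced.
Cu²⁺ is present, so LomN is active.
With repressor LomN bound, *gorE* is not transcribed.
So GorE is not produced.
With no repressor bound, *sibM* is transcribed.
So SibM is produced and active.
Co²⁺ is absent, so QuvP is inactive.
Required activator QuvP is absent, so *mibA* is not transcribed.
So MibA is not produced.
No repressor is bound and SibM is active, so *oxaG* is transcribed.
So OxaG is produced and active.
Ni²⁺ is present, so JalN is active.
TemM is produced constitutively and is active.
Autoinducer-2 is absent, so KosD is inactive.
With repressor TemM bound, *jalE* is not transcribed.
So JalE is not produced.
Required activator JalE is absent, so *orvD* is not transcribed.
So OrvD is not produced.
With repressor OxaG bound, *vorB* is not transcribed.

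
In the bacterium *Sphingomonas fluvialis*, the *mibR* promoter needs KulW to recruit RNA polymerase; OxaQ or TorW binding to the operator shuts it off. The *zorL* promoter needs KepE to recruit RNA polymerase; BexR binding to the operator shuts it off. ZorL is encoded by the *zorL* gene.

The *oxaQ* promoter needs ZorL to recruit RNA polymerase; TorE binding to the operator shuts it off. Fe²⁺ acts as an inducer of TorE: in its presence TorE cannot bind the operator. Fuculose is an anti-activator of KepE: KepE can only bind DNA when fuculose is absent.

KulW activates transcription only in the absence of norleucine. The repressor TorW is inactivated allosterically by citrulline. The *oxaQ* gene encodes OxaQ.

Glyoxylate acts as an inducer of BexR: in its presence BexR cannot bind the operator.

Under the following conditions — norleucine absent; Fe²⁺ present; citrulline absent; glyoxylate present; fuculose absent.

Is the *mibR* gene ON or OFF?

OFF

Glyoxylate is present, so BexR is inactive.
Fuculose is absent, so KepE is active.
No repressor is bound and KepE is active, so *zorL* is transcribed.
So ZorL is produced and active.
Fe²⁺ is present, so TorE is inactive.
No repressor is bound and ZorL is active, so *oxaQ* is transcribed.
So OxaQ is produced and active.
Norleucine is absent, so KulW is active.
Citrulline is absent, so TorW is active.
With repressor OxaQ bound, *mibR* is not transcribed.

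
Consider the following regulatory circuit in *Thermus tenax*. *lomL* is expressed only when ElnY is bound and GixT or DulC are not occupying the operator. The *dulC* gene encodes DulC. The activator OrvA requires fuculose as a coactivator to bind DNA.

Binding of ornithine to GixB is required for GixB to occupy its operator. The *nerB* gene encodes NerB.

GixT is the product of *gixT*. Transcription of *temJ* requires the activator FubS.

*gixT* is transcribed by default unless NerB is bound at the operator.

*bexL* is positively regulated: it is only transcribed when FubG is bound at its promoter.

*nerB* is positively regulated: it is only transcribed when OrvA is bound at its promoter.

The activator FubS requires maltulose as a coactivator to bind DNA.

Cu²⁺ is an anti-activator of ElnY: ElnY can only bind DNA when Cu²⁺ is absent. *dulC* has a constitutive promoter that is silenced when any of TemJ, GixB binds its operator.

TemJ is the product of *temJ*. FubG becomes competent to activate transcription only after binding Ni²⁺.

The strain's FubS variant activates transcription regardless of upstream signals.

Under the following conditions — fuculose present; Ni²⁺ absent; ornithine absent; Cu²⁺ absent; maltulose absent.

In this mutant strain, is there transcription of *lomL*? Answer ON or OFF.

ON

Fuculose is present, so OrvA is active.
No repressor is bound and OrvA is active, so *nerB* is transcribed.
So NerB is produced and active.
With repressor NerB bound, *gixT* is not transcribed.
So GixT is not produced.
FubS is constitutively active in this strain.
No repressor is bound and FubS is active, so *temJ* is transcribed.
So TemJ is produced and active.
Ornithine is absent, so GixB is inactive.
With repressor TemJ bound, *dulC* is not transcribed.
So DulC is not produced.
Cu²⁺ is absent, so ElnY is active.
No repressor is bound and ElnY is active, so *lomL* is transcribed.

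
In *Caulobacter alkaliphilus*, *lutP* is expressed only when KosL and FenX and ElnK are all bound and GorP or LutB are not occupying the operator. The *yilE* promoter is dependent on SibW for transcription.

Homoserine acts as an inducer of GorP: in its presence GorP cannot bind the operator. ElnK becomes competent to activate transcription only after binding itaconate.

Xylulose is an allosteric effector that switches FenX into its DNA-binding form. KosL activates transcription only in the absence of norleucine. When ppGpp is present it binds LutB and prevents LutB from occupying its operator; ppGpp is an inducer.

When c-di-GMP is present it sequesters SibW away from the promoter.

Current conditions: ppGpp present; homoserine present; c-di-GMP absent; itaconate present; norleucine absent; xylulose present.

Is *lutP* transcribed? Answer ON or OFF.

Norleucine is absent, so KosL is active.
Xylulose is present, so FenX is active.
Itaconate is present, so ElnK is active.
Homoserine is present, so GorP is inactive.
ppGpp is present, so LutB is inactive.
No repressor is bound and KosL and FenX and ElnK are active, so *lutP* is transcribed.

ON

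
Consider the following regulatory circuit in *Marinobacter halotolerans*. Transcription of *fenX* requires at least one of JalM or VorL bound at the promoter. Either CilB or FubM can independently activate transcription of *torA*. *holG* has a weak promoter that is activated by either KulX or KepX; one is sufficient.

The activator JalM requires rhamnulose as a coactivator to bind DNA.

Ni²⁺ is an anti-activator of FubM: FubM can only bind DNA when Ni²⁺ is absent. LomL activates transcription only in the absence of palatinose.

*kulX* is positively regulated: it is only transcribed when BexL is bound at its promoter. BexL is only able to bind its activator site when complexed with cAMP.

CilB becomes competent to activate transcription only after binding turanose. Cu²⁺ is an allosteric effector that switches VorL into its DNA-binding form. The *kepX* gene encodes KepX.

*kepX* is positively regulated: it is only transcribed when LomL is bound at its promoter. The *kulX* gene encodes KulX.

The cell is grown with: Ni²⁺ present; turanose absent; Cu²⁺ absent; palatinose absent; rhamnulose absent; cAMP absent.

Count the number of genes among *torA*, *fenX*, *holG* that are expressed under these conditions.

Turanose is absent, so CilB is inactive.
Ni²⁺ is present, so FubM is inactive.
No activator is available at the *torA* promoter, so *torA* is not transcribed.
→ *torA* is OFF.
Rhamnulose is absent, so JalM is inactive.
Cu²⁺ is absent, so VorL is inactive.
No activator is available at the *fenX* promoter, so *fenX* is not transcribed.
→ *fenX* is OFF.
cAMP is absent, so BexL is inactive.
Required activator BexL is absent, so *kulX* is not transcribed.
So KulX is not produced.
Palatinose is absent, so LomL is active.
No repressor is bound and LomL is active, so *kepX* is transcribed.
So KepX is produced and active.
Activator KepX is present, so *holG* is transcribed.
→ *holG* is ON.
1 of the 3 genes is transcribed.

1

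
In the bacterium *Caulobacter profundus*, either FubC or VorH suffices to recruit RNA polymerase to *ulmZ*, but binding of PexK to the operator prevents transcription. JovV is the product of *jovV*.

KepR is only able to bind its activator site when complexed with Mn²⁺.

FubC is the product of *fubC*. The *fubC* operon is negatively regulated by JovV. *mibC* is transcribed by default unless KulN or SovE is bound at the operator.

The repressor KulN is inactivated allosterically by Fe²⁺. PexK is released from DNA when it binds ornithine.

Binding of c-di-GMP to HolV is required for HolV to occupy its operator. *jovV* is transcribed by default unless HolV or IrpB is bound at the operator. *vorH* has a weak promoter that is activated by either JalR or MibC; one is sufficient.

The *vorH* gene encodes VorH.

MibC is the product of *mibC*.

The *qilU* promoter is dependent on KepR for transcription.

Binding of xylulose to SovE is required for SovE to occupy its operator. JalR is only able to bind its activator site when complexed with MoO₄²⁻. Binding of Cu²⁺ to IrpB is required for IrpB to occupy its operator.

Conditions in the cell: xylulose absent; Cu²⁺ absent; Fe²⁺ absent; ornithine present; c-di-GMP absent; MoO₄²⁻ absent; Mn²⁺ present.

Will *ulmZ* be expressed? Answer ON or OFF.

c-di-GMP is absent, so HolV is inactive.
Cu²⁺ is absent, so IrpB is inactive.
With no repressor bound, *jovV* is transcribed.
So JovV is produced and active.
With repressor JovV bound, *fubC* is not transcribed.
So FubC is not produced.
Ornithine is present, so PexK is inactive.
MoO₄²⁻ is absent, so JalR is inactive.
Fe²⁺ is absent, so KulN is active.
Xylulose is absent, so SovE is inactive.
With repressor KulN bound, *mibC* is not transcribed.
So MibC is not produced.
No activator is available at the *vorH* promoter, so *vorH* is not transcribed.
So VorH is not produced.
No activator is available at the *ulmZ* promoter, so *ulmZ* is not transcribed.

OFF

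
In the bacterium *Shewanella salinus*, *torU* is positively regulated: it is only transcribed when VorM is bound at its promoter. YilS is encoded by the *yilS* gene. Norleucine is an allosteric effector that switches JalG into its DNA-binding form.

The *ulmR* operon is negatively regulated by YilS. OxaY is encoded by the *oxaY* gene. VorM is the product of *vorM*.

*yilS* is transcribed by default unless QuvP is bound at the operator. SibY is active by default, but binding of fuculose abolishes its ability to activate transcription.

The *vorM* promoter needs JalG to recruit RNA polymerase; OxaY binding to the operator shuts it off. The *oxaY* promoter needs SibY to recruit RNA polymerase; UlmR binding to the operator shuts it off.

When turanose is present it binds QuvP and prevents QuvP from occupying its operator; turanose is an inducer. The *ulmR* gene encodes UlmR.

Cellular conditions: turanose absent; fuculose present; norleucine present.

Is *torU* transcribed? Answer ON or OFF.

ON

Turanose is absent, so QuvP is active.
With repressor QuvP bound, *yilS* is not transcribed.
So YilS is not produced.
With no repressor bound, *ulmR* is transcribed.
So UlmR is produced and active.
Fuculose is present, so SibY is inactive.
With repressor UlmR bound, *oxaY* is not transcribed.
So OxaY is not produced.
Norleucine is present, so JalG is active.
No repressor is bound and JalG is active, so *vorM* is transcribed.
So VorM is produced and active.
No repressor is bound and VorM is active, so *torU* is transcribed.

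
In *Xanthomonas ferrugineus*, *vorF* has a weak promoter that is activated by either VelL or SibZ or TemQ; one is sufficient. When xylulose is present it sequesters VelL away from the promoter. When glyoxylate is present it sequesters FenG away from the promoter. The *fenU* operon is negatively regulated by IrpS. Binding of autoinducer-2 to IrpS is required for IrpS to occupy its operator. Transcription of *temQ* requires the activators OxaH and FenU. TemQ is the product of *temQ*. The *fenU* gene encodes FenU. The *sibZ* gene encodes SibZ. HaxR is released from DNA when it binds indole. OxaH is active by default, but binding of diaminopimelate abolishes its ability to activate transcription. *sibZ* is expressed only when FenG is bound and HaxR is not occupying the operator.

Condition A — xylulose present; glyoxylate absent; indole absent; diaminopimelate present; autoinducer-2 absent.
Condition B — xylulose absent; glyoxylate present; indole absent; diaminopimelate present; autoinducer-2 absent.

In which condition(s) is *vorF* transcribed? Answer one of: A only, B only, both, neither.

B only

Condition A:
Xylulose is present, so VelL is inactive.
Glyoxylate is absent, so FenG is active.
Indole is absent, so HaxR is active.
With repressor HaxR bound, *sibZ* is not transcribed.
So SibZ is not produced.
Diaminopimelate is present, so OxaH is inactive.
Autoinducer-2 is absent, so IrpS is inactive.
With no repressor bound, *fenU* is transcribed.
So FenU is produced and active.
Required activator OxaH is absent, so *temQ* is not transcribed.
So TemQ is not produced.
No activator is available at the *vorF* promoter, so *vorF* is not transcribed.
→ *vorF* is OFF in A.
Condition B:
Xylulose is absent, so VelL is active.
Glyoxylate is present, so FenG is inactive.
Indole is absent, so HaxR is active.
With repressor HaxR bound, *sibZ* is not transcribed.
So SibZ is not produced.
Diaminopimelate is present, so OxaH is inactive.
Autoinducer-2 is absent, so IrpS is inactive.
With no repressor bound, *fenU* is transcribed.
So FenU is produced and active.
Required activator OxaH is absent, so *temQ* is not transcribed.
So TemQ is not produced.
Activator VelL is present, so *vorF* is transcribed.
→ *vorF* is ON in B.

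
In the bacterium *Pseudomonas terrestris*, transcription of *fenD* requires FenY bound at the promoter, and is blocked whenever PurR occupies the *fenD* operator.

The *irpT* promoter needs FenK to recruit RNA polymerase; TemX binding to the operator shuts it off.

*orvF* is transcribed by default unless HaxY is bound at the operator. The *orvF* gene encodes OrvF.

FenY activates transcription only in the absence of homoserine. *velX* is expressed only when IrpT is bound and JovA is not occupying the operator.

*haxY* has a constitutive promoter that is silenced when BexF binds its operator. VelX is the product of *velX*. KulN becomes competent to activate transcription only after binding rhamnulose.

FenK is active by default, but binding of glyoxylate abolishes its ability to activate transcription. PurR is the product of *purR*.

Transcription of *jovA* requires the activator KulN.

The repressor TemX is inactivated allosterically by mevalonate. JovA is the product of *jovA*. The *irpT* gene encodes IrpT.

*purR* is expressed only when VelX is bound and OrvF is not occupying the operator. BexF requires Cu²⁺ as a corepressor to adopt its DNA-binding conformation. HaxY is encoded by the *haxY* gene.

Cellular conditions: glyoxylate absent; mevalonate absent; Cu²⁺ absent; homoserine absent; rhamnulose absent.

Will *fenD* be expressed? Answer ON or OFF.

Homoserine is absent, so FenY is active.
Cu²⁺ is absent, so BexF is inactive.
With no repressor bound, *haxY* is transcribed.
So HaxY is produced and active.
With repressor HaxY bound, *orvF* is not transcribed.
So OrvF is not produced.
Rhamnulose is absent, so KulN is inactive.
Required activator KulN is absent, so *jovA* is not transcribed.
So JovA is not produced.
Mevalonate is absent, so TemX is active.
Glyoxylate is absent, so FenK is active.
With repressor TemX bound, *irpT* is not transcribed.
So IrpT is not produced.
Required activator IrpT is absent, so *velX* is not transcribed.
So VelX is not produced.
Required activator VelX is absent, so *purR* is not transcribed.
So PurR is not produced.
No repressor is bound and FenY is active, so *fenD* is transcribed.

ON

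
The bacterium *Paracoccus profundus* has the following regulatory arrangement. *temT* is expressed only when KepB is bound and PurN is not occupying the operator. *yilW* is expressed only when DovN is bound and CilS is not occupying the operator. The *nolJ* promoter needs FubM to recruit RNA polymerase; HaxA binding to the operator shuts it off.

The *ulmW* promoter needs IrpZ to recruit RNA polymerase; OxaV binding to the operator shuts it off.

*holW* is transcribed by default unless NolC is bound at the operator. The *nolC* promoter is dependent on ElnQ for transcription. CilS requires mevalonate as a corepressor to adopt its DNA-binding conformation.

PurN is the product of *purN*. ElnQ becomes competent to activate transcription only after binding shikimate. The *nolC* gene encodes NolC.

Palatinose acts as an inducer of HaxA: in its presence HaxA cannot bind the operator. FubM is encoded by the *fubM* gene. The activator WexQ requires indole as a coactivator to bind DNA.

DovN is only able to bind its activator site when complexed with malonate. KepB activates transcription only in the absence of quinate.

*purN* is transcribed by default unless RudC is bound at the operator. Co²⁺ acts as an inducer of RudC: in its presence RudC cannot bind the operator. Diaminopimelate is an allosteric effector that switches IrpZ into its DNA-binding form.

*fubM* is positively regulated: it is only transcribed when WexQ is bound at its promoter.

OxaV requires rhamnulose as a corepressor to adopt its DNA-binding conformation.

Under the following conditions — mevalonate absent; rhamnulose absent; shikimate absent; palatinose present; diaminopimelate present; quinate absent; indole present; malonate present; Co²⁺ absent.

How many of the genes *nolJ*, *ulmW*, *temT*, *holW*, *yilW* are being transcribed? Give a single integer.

Indole is present, so WexQ is active.
No repressor is bound and WexQ is active, so *fubM* is transcribed.
So FubM is produced and active.
Palatinose is present, so HaxA is inactive.
No repressor is bound and FubM is active, so *nolJ* is transcribed.
→ *nolJ* is ON.
Rhamnulose is absent, so OxaV is inactive.
Diaminopimelate is present, so IrpZ is active.
No repressor is bound and IrpZ is active, so *ulmW* is transcribed.
→ *ulmW* is ON.
Co²⁺ is absent, so RudC is active.
With repressor RudC bound, *purN* is not transcribed.
So PurN is not produced.
Quinate is absent, so KepB is active.
No repressor is bound and KepB is active, so *temT* is transcribed.
→ *temT* is ON.
Shikimate is absent, so ElnQ is inactive.
Required activator ElnQ is absent, so *nolC* is not transcribed.
So NolC is not produced.
With no repressor bound, *holW* is transcribed.
→ *holW* is ON.
Malonate is present, so DovN is active.
Mevalonate is absent, so CilS is inactive.
No repressor is bound and DovN is active, so *yilW* is transcribed.
→ *yilW* is ON.
5 of the 5 genes are transcribed.

5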